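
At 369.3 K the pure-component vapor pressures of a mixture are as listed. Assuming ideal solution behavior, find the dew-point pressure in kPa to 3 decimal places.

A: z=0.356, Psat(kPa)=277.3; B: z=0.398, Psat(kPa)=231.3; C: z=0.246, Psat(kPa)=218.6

At the dew point ψ → 1, so Σzᵢ/Kᵢ = 1 with Kᵢ = Pᵢˢᵃᵗ/P ⇒ 1/P = Σzᵢ/Pᵢˢᵃᵗ.
1/P = 0.356/277.3 + 0.398/231.3 + 0.246/218.6 = 0.004130 ⇒ P = 242.139 kPa

Pdew = 242.139 kPa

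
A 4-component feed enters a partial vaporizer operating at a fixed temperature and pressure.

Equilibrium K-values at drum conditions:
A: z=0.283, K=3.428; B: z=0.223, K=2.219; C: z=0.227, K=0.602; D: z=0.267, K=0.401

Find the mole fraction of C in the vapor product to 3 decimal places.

Iterate (Newton) starting at β = 0.5:
  β = 0.500: g = 0.1381, g' = -0.720 → β = 0.692
  β = 0.692: g = 0.0060, g' = -0.678 → β = 0.701
Converged at β = 0.701.
Compositions from xᵢ = zᵢ/(1+β(Kᵢ−1)), yᵢ = Kᵢxᵢ:
  A: x = 0.105, y = 0.359
  B: x = 0.120, y = 0.267
  C: x = 0.315, y = 0.190
  D: x = 0.460, y = 0.185

y_C = 0.190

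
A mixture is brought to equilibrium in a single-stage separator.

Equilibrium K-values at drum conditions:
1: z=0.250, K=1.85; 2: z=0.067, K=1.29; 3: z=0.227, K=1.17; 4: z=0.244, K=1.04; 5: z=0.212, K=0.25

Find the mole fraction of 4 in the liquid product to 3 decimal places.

x_4 = 0.240

Material balance + equilibrium reduce to Σ zᵢ(Kᵢ−1)/(1+ψ(Kᵢ−1)) = 0.
Check two-phase: ΣzᵢKᵢ = 1.121 > 1 and Σzᵢ/Kᵢ = 1.464 > 1, so g(0) = 0.121 > 0 and g(1) = -0.464 < 0.
Iterate (Newton) starting at ψ = 0.5:
  ψ = 0.500: g = -0.0432, g' = -0.404 → ψ = 0.393
  ψ = 0.393: g = -0.0030, g' = -0.352 → ψ = 0.385
Converged at ψ = 0.385.
Compositions from xᵢ = zᵢ/(1+ψ(Kᵢ−1)), yᵢ = Kᵢxᵢ:
  1: x = 0.188, y = 0.349
  2: x = 0.060, y = 0.078
  3: x = 0.213, y = 0.249
  4: x = 0.240, y = 0.250
  5: x = 0.298, y = 0.074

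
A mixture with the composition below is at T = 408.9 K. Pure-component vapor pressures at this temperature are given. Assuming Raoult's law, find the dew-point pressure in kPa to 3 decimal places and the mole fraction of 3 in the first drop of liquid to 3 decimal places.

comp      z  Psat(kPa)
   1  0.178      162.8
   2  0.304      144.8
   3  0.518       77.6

Pdew = 101.337 kPa, x_3 = 0.676

At the dew point ψ → 1, so Σzᵢ/Kᵢ = 1 with Kᵢ = Pᵢˢᵃᵗ/P ⇒ 1/P = Σzᵢ/Pᵢˢᵃᵗ.
1/P = 0.178/162.8 + 0.304/144.8 + 0.518/77.6 = 0.009868 ⇒ P = 101.337 kPa
xᵢ = zᵢP/Pᵢˢᵃᵗ ⇒ x_3 = 0.518·101.337/77.6 = 0.676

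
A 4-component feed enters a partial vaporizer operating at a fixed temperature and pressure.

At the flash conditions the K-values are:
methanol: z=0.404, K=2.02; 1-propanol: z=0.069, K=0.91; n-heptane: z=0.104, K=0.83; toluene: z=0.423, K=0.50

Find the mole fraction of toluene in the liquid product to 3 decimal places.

x_toluene = 0.531

Material balance + equilibrium reduce to Σ zᵢ(Kᵢ−1)/(1+ψ(Kᵢ−1)) = 0.
Check two-phase: ΣzᵢKᵢ = 1.177 > 1 and Σzᵢ/Kᵢ = 1.247 > 1, so g(0) = 0.177 > 0 and g(1) = -0.247 < 0.
Newton iteration, ψ⁰ = 0.5:
  ψ = 0.500: g = -0.0349, g' = -0.377 → ψ = 0.407
  ψ = 0.407: g = 0.0001, g' = -0.381 → ψ = 0.408
Converged at ψ = 0.408.
Compositions from xᵢ = zᵢ/(1+ψ(Kᵢ−1)), yᵢ = Kᵢxᵢ:
  methanol: x = 0.285, y = 0.576
  1-propanol: x = 0.072, y = 0.065
  n-heptane: x = 0.112, y = 0.093
  toluene: x = 0.531, y = 0.266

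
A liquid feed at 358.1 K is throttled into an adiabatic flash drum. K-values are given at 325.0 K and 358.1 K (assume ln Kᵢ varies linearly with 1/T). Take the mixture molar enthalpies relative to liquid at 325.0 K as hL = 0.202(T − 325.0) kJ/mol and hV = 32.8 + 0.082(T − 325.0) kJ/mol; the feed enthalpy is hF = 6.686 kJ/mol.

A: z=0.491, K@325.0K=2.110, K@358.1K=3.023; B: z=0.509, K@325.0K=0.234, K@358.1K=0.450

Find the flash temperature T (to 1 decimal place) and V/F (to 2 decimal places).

Adiabatic flash: solve Rachford–Rice at each trial T, then check hF = ψ·hV(T) + (1−ψ)·hL(T).
  T = 325.0 K: K = (2.110, 0.234), RR gives ψ = 0.182, H_out = 5.984 kJ/mol
  T = 358.1 K: K = (3.023, 0.450), RR gives ψ = 0.641, H_out = 25.168 kJ/mol
  T = 341.6 K: K = (2.549, 0.330), RR gives ψ = 0.404, H_out = 15.807 kJ/mol
  T = 333.3 K: K = (2.325, 0.279), RR gives ψ = 0.297, H_out = 11.116 kJ/mol
  T = 329.1 K: K = (2.215, 0.256), RR gives ψ = 0.241, H_out = 8.600 kJ/mol
  T = 327.1 K: K = (2.163, 0.245), RR gives ψ = 0.213, H_out = 7.347 kJ/mol
Linear interpolation between T = 325.0 (H_out = 5.984) and T = 327.1 (H_out = 7.347) on hF = 6.686 gives T ≈ 326.1 K, at which ψ = 0.20.

T = 326.1 K, V/F = 0.20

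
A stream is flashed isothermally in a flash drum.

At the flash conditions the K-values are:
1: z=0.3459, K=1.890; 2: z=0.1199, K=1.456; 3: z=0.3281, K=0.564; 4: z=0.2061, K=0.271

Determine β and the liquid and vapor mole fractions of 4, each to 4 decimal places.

β = 0.1523, x_4 = 0.2318, y_4 = 0.0628

Material balance + equilibrium reduce to Σ zᵢ(Kᵢ−1)/(1+β(Kᵢ−1)) = 0.
Check two-phase: ΣzᵢKᵢ = 1.0692 > 1 and Σzᵢ/Kᵢ = 1.6076 > 1, so g(0) = 0.0692 > 0 and g(1) = -0.6076 < 0.
Iterate (Newton) starting at β = 0.42:
  β = 0.4200: g = -0.12170, g' = -0.4837 → β = 0.1684
  β = 0.1684: g = -0.00717, g' = -0.4437 → β = 0.1523
Converged at β = 0.1523.
Compositions from xᵢ = zᵢ/(1+β(Kᵢ−1)), yᵢ = Kᵢxᵢ:
  1: x = 0.3046, y = 0.5757
  2: x = 0.1121, y = 0.1632
  3: x = 0.3514, y = 0.1982
  4: x = 0.2318, y = 0.0628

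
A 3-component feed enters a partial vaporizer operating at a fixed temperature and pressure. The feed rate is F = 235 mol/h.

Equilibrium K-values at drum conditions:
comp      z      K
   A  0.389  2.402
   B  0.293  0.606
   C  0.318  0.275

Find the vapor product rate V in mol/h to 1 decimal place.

V = 56.9 mol/h

Material balance + equilibrium reduce to Σ zᵢ(Kᵢ−1)/(1+V/F(Kᵢ−1)) = 0.
Check two-phase: ΣzᵢKᵢ = 1.199 > 1 and Σzᵢ/Kᵢ = 1.802 > 1, so g(0) = 0.199 > 0 and g(1) = -0.802 < 0.
Newton iteration, V/F⁰ = 0.5:
  V/F = 0.500: g = -0.1848, g' = -0.746 → V/F = 0.252
  V/F = 0.252: g = -0.0075, g' = -0.724 → V/F = 0.242
Converged at V/F = 0.242.
Then V = V/F·F = 0.2420·235 = 56.9 mol/h and L = F − V = 178.1 mol/h.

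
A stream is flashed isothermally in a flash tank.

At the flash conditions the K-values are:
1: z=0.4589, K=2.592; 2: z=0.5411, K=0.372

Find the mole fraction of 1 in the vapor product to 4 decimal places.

y_1 = 0.7332

Binary case is linear: z₁(K₁−1)(1+V/F(K₂−1)) + z₂(K₂−1)(1+V/F(K₁−1)) = 0
⇒ V/F = [z₁(K₁−1)+z₂(K₂−1)] / [−(K₁−1)(K₂−1)] = 0.39076/0.99978 = 0.3908
Compositions from xᵢ = zᵢ/(1+V/F(Kᵢ−1)), yᵢ = Kᵢxᵢ:
  1: x = 0.2829, y = 0.7332
  2: x = 0.7171, y = 0.2668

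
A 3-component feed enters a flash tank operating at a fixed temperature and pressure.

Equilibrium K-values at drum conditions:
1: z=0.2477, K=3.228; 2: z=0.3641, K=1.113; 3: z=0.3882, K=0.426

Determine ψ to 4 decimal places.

ψ = 0.4765

Material balance + equilibrium reduce to Σ zᵢ(Kᵢ−1)/(1+ψ(Kᵢ−1)) = 0.
Feasibility: ΣzᵢKᵢ = 1.3702, Σzᵢ/Kᵢ = 1.3151 — both > 1, two phases present.
Newton iteration, ψ⁰ = 0.5:
  ψ = 0.5000: g = -0.01252, g' = -0.5309 → ψ = 0.4764
  ψ = 0.4764: g = 0.00006, g' = -0.5358 → ψ = 0.4765
Converged at ψ = 0.4765.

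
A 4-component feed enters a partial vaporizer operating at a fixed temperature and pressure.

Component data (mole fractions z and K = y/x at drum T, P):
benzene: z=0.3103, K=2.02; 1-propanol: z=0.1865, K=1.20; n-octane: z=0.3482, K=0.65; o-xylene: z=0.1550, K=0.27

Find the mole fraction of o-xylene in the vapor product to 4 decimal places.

y_o-xylene = 0.0531

Iterate (Newton) starting at β = 0.68:
  β = 0.6800: g = -0.16490, g' = -0.5175 → β = 0.3613
  β = 0.3613: g = -0.02715, g' = -0.3871 → β = 0.2912
  β = 0.2912: g = -0.00013, g' = -0.3847 → β = 0.2909
Converged at β = 0.2909.
Compositions from xᵢ = zᵢ/(1+β(Kᵢ−1)), yᵢ = Kᵢxᵢ:
  benzene: x = 0.2393, y = 0.4834
  1-propanol: x = 0.1762, y = 0.2115
  n-octane: x = 0.3877, y = 0.2520
  o-xylene: x = 0.1968, y = 0.0531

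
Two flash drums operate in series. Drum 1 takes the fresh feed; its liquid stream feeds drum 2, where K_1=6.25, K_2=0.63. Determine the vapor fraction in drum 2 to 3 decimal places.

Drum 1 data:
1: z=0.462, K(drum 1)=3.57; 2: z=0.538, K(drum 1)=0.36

Drum 1:
Material balance + equilibrium reduce to Σ zᵢ(Kᵢ−1)/(1+ψ₁(Kᵢ−1)) = 0.
Check two-phase: ΣzᵢKᵢ = 1.843 > 1 and Σzᵢ/Kᵢ = 1.624 > 1, so g(0) = 0.843 > 0 and g(1) = -0.624 < 0.
Binary case is linear: z₁(K₁−1)(1+ψ₁(K₂−1)) + z₂(K₂−1)(1+ψ₁(K₁−1)) = 0
⇒ ψ₁ = [z₁(K₁−1)+z₂(K₂−1)] / [−(K₁−1)(K₂−1)] = 0.8430/1.6448 = 0.513
Drum-1 compositions:
  1: x = 0.199, y = 0.712
  2: x = 0.801, y = 0.288
Drum-2 feed = drum-1 liquid: z₂ = (0.1994, 0.8006).
Drum 2:
Let ψ₂ = V/F and solve Σ zᵢ(Kᵢ−1)/(1+ψ₂(Kᵢ−1)) = 0.
Feasibility: ΣzᵢKᵢ = 1.750, Σzᵢ/Kᵢ = 1.303 — both > 1, two phases present.
Newton iteration, ψ₂⁰ = 0.69:
  ψ₂ = 0.690: g = -0.1713, g' = -0.455 → ψ₂ = 0.313
  ψ₂ = 0.313: g = 0.0607, g' = -0.926 → ψ₂ = 0.379
  ψ₂ = 0.379: g = 0.0057, g' = -0.763 → ψ₂ = 0.386
Converged at ψ₂ = 0.386.
  1: x = 0.066, y = 0.411
  2: x = 0.934, y = 0.589

V/F (drum 2) = 0.386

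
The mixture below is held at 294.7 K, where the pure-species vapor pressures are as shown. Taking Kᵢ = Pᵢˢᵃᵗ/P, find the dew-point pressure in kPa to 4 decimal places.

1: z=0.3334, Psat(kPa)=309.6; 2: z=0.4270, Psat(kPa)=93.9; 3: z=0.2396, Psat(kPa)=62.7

At the dew point ψ → 1, so Σzᵢ/Kᵢ = 1 with Kᵢ = Pᵢˢᵃᵗ/P ⇒ 1/P = Σzᵢ/Pᵢˢᵃᵗ.
1/P = 0.3334/309.6 + 0.4270/93.9 + 0.2396/62.7 = 0.0094456 ⇒ P = 105.8690 kPa

Pdew = 105.8690 kPa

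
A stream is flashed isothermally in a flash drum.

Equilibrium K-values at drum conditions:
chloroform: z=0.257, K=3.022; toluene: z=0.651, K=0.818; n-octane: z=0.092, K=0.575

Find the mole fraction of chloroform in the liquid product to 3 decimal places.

x_chloroform = 0.098

Rachford–Rice: g(V/F) = Σ zᵢ(Kᵢ−1)/(1+V/F(Kᵢ−1)) = 0.
g(0) = ΣzᵢKᵢ − 1 = 0.362 and g(1) = 1 − Σzᵢ/Kᵢ = -0.041, so a root lies in (0, 1).
Iterate (Newton) starting at V/F = 0.56:
  V/F = 0.560: g = 0.0605, g' = -0.286 → V/F = 0.771
  V/F = 0.771: g = 0.0071, g' = -0.226 → V/F = 0.802
  V/F = 0.802: g = 0.0001, g' = -0.221 → V/F = 0.803
Converged at V/F = 0.803.
Compositions from xᵢ = zᵢ/(1+V/F(Kᵢ−1)), yᵢ = Kᵢxᵢ:
  chloroform: x = 0.098, y = 0.296
  toluene: x = 0.762, y = 0.624
  n-octane: x = 0.140, y = 0.080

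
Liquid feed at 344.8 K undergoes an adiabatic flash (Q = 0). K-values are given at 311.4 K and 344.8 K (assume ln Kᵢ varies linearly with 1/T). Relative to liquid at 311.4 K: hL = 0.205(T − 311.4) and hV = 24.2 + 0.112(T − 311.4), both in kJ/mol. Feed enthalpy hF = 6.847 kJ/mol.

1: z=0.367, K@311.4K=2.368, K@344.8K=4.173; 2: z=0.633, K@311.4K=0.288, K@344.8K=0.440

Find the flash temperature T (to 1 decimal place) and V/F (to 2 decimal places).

T = 321.5 K, V/F = 0.21

Adiabatic flash: solve Rachford–Rice at each trial T, then check hF = ψ·hV(T) + (1−ψ)·hL(T).
  T = 311.4 K: K = (2.368, 0.288), RR gives ψ = 0.053, H_out = 1.276 kJ/mol
  T = 344.8 K: K = (4.173, 0.440), RR gives ψ = 0.456, H_out = 16.463 kJ/mol
  T = 328.1 K: K = (3.189, 0.360), RR gives ψ = 0.284, H_out = 9.858 kJ/mol
  T = 319.8 K: K = (2.761, 0.323), RR gives ψ = 0.183, H_out = 6.002 kJ/mol
  T = 324.0 K: K = (2.973, 0.341), RR gives ψ = 0.236, H_out = 8.027 kJ/mol
  T = 321.9 K: K = (2.866, 0.332), RR gives ψ = 0.210, H_out = 7.036 kJ/mol
Linear interpolation between T = 319.8 (H_out = 6.002) and T = 321.9 (H_out = 7.036) on hF = 6.847 gives T ≈ 321.5 K, at which ψ = 0.21.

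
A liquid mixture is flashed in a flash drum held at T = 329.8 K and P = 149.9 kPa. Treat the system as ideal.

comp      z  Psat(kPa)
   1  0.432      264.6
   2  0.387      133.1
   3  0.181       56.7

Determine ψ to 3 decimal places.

ψ = 0.602

Raoult's law: Kᵢ = Pᵢˢᵃᵗ/P = Pᵢˢᵃᵗ/149.9.
  K_1 = 264.6/149.9 = 1.76518, K_2 = 133.1/149.9 = 0.88793, K_3 = 56.7/149.9 = 0.37825
Let ψ = V/F and solve Σ zᵢ(Kᵢ−1)/(1+ψ(Kᵢ−1)) = 0.
g(0) = ΣzᵢKᵢ − 1 = 0.175 and g(1) = 1 − Σzᵢ/Kᵢ = -0.159, so a root lies in (0, 1).
Newton iteration, ψ⁰ = 0.5:
  ψ = 0.500: g = 0.0298, g' = -0.285 → ψ = 0.605
  ψ = 0.605: g = -0.0009, g' = -0.303 → ψ = 0.602
Converged at ψ = 0.602.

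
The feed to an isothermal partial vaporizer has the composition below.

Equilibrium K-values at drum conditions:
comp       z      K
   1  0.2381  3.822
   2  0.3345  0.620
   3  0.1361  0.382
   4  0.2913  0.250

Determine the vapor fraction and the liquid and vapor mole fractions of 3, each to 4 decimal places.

Newton iteration, ψ⁰ = 0.44:
  ψ = 0.4400: g = -0.29450, g' = -0.9101 → ψ = 0.1164
  ψ = 0.1164: g = 0.04279, g' = -1.3843 → ψ = 0.1473
  ψ = 0.1473: g = 0.00183, g' = -1.2703 → ψ = 0.1487
Converged at ψ = 0.1487.
Compositions from xᵢ = zᵢ/(1+ψ(Kᵢ−1)), yᵢ = Kᵢxᵢ:
  1: x = 0.1677, y = 0.6410
  2: x = 0.3545, y = 0.2198
  3: x = 0.1499, y = 0.0573
  4: x = 0.3279, y = 0.0820

ψ = 0.1487, x_3 = 0.1499, y_3 = 0.0573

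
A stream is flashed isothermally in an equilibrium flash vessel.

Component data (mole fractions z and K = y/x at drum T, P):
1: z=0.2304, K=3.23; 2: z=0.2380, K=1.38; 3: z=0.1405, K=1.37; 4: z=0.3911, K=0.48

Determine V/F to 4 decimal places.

Material balance + equilibrium reduce to Σ zᵢ(Kᵢ−1)/(1+V/F(Kᵢ−1)) = 0.
Feasibility: ΣzᵢKᵢ = 1.4528, Σzᵢ/Kᵢ = 1.1611 — both > 1, two phases present.
Newton–Raphson from V/F = 0.54:
  V/F = 0.5400: g = 0.06869, g' = -0.4773 → V/F = 0.6839
  V/F = 0.6839: g = 0.00113, g' = -0.4683 → V/F = 0.6863
Converged at V/F = 0.6863.

V/F = 0.6863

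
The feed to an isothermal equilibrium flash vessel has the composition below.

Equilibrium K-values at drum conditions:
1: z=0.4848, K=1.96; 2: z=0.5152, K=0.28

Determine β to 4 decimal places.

β = 0.1367

Rachford–Rice: g(β) = Σ zᵢ(Kᵢ−1)/(1+β(Kᵢ−1)) = 0.
Feasibility: ΣzᵢKᵢ = 1.0945, Σzᵢ/Kᵢ = 2.0873 — both > 1, two phases present.
Binary case is linear: z₁(K₁−1)(1+β(K₂−1)) + z₂(K₂−1)(1+β(K₁−1)) = 0
⇒ β = [z₁(K₁−1)+z₂(K₂−1)] / [−(K₁−1)(K₂−1)] = 0.09446/0.69120 = 0.1367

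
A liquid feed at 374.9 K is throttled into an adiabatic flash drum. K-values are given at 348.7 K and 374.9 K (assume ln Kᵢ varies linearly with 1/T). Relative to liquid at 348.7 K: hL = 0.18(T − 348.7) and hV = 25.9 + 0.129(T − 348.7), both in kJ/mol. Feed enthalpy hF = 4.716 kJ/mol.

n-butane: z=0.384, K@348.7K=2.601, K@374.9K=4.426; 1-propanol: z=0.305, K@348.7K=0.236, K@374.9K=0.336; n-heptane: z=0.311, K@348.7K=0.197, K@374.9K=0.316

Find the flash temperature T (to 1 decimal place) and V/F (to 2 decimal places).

T = 352.3 K, V/F = 0.16

Adiabatic flash: solve Rachford–Rice at each trial T, then check hF = ψ·hV(T) + (1−ψ)·hL(T).
  T = 348.7 K: K = (2.601, 0.236, 0.197), RR gives ψ = 0.105, H_out = 2.725 kJ/mol
  T = 374.9 K: K = (4.426, 0.336, 0.316), RR gives ψ = 0.390, H_out = 14.291 kJ/mol
  T = 361.8 K: K = (3.426, 0.283, 0.252), RR gives ψ = 0.270, H_out = 9.174 kJ/mol
  T = 355.2 K: K = (2.989, 0.259, 0.223), RR gives ψ = 0.196, H_out = 6.183 kJ/mol
  T = 351.9 K: K = (2.787, 0.247, 0.209), RR gives ψ = 0.153, H_out = 4.508 kJ/mol
  T = 353.5 K: K = (2.884, 0.253, 0.216), RR gives ψ = 0.174, H_out = 5.339 kJ/mol
Linear interpolation between T = 351.9 (H_out = 4.508) and T = 353.5 (H_out = 5.339) on hF = 4.716 gives T ≈ 352.3 K, at which ψ = 0.16.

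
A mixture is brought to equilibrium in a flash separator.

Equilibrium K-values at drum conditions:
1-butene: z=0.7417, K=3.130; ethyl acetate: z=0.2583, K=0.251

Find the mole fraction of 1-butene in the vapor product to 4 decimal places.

Material balance + equilibrium reduce to Σ zᵢ(Kᵢ−1)/(1+β(Kᵢ−1)) = 0.
g(0) = ΣzᵢKᵢ − 1 = 1.3864 and g(1) = 1 − Σzᵢ/Kᵢ = -0.2660, so a root lies in (0, 1).
Binary case is linear: z₁(K₁−1)(1+β(K₂−1)) + z₂(K₂−1)(1+β(K₁−1)) = 0
⇒ β = [z₁(K₁−1)+z₂(K₂−1)] / [−(K₁−1)(K₂−1)] = 1.38635/1.59537 = 0.8690
Compositions from xᵢ = zᵢ/(1+β(Kᵢ−1)), yᵢ = Kᵢxᵢ:
  1-butene: x = 0.2602, y = 0.8143
  ethyl acetate: x = 0.7398, y = 0.1857

y_1-butene = 0.8143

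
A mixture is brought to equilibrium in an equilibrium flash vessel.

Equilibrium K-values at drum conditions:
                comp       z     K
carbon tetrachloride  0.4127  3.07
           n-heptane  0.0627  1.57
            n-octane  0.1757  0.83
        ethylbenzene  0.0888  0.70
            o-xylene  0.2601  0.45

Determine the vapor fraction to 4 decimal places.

Iterate (Newton) starting at ψ = 0.5:
  ψ = 0.5000: g = 0.18631, g' = -0.6062 → ψ = 0.8074
  ψ = 0.8074: g = 0.01720, g' = -0.5327 → ψ = 0.8396
  ψ = 0.8396: g = -0.00008, g' = -0.5380 → ψ = 0.8395
Converged at ψ = 0.8395.

ψ = 0.8395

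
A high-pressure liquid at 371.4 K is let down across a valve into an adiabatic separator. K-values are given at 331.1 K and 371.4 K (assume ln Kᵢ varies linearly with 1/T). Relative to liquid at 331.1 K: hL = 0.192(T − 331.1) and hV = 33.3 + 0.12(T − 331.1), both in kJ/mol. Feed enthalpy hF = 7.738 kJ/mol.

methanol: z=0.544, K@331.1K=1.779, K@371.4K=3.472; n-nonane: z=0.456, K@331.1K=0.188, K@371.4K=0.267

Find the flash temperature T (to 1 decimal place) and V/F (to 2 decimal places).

Adiabatic flash: solve Rachford–Rice at each trial T, then check hF = ψ·hV(T) + (1−ψ)·hL(T).
  T = 331.1 K: K = (1.779, 0.188), RR gives ψ = 0.085, H_out = 2.817 kJ/mol
  T = 371.4 K: K = (3.472, 0.267), RR gives ψ = 0.558, H_out = 24.690 kJ/mol
  T = 351.2 K: K = (2.531, 0.226), RR gives ψ = 0.405, H_out = 16.768 kJ/mol
  T = 341.1 K: K = (2.131, 0.207), RR gives ψ = 0.283, H_out = 11.129 kJ/mol
  T = 336.1 K: K = (1.950, 0.197), RR gives ψ = 0.198, H_out = 7.468 kJ/mol
  T = 338.6 K: K = (2.039, 0.202), RR gives ψ = 0.243, H_out = 9.396 kJ/mol
  T = 337.4 K: K = (1.996, 0.200), RR gives ψ = 0.222, H_out = 8.498 kJ/mol
Linear interpolation between T = 336.1 (H_out = 7.468) and T = 337.4 (H_out = 8.498) on hF = 7.738 gives T ≈ 336.4 K, at which ψ = 0.20.

T = 336.4 K, V/F = 0.20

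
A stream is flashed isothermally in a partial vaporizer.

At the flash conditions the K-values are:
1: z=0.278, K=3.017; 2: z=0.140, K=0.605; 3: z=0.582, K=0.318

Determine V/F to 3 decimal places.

Material balance + equilibrium reduce to Σ zᵢ(Kᵢ−1)/(1+V/F(Kᵢ−1)) = 0.
Feasibility: ΣzᵢKᵢ = 1.109, Σzᵢ/Kᵢ = 2.154 — both > 1, two phases present.
Newton–Raphson from V/F = 0.5:
  V/F = 0.500: g = -0.3920, g' = -0.938 → V/F = 0.082
  V/F = 0.082: g = 0.0037, g' = -1.160 → V/F = 0.085
Converged at V/F = 0.085.

V/F = 0.085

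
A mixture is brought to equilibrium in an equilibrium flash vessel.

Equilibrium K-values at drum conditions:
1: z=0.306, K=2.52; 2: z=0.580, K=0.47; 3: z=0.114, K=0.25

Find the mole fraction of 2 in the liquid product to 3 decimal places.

Newton–Raphson from ψ = 0.5:
  ψ = 0.500: g = -0.2908, g' = -0.694 → ψ = 0.081
  ψ = 0.081: g = 0.0019, g' = -0.811 → ψ = 0.083
Converged at ψ = 0.083.
Compositions from xᵢ = zᵢ/(1+ψ(Kᵢ−1)), yᵢ = Kᵢxᵢ:
  1: x = 0.272, y = 0.684
  2: x = 0.607, y = 0.285
  3: x = 0.122, y = 0.030

x_2 = 0.607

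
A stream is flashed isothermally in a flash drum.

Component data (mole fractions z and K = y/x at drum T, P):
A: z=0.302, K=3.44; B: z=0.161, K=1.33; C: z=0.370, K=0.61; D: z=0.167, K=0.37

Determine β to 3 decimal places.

Material balance + equilibrium reduce to Σ zᵢ(Kᵢ−1)/(1+β(Kᵢ−1)) = 0.
Check two-phase: ΣzᵢKᵢ = 1.540 > 1 and Σzᵢ/Kᵢ = 1.267 > 1, so g(0) = 0.540 > 0 and g(1) = -0.267 < 0.
Newton–Raphson from β = 0.5:
  β = 0.500: g = 0.0447, g' = -0.606 → β = 0.574
  β = 0.574: g = 0.0010, g' = -0.581 → β = 0.576
Converged at β = 0.576.

β = 0.576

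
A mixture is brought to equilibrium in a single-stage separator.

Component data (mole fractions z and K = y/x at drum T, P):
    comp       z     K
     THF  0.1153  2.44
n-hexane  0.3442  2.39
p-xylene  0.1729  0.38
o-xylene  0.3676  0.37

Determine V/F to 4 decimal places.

V/F = 0.3477

Material balance + equilibrium reduce to Σ zᵢ(Kᵢ−1)/(1+V/F(Kᵢ−1)) = 0.
Check two-phase: ΣzᵢKᵢ = 1.3057 > 1 and Σzᵢ/Kᵢ = 1.6398 > 1, so g(0) = 0.3057 > 0 and g(1) = -0.6398 < 0.
Iterate (Newton) starting at V/F = 0.5:
  V/F = 0.5000: g = -0.11465, g' = -0.7628 → V/F = 0.3497
  V/F = 0.3497: g = -0.00153, g' = -0.7552 → V/F = 0.3477
Converged at V/F = 0.3477.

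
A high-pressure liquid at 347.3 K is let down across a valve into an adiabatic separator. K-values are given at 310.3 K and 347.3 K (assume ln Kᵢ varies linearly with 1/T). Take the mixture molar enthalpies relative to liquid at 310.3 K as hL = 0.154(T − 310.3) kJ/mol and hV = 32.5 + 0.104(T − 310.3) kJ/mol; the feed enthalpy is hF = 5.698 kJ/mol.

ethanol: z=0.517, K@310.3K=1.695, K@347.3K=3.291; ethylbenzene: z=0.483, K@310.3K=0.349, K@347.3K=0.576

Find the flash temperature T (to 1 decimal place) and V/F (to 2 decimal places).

Adiabatic flash: solve Rachford–Rice at each trial T, then check hF = ψ·hV(T) + (1−ψ)·hL(T).
  T = 310.3 K: K = (1.695, 0.349), RR gives ψ = 0.099, H_out = 3.224 kJ/mol
  T = 347.3 K: K = (3.291, 0.576), RR gives ψ = 1.000, H_out = 36.348 kJ/mol
  T = 328.8 K: K = (2.406, 0.455), RR gives ψ = 0.605, H_out = 21.942 kJ/mol
  T = 319.6 K: K = (2.032, 0.400), RR gives ψ = 0.394, H_out = 14.048 kJ/mol
  T = 315.0 K: K = (1.860, 0.374), RR gives ψ = 0.265, H_out = 9.267 kJ/mol
  T = 312.6 K: K = (1.774, 0.361), RR gives ψ = 0.186, H_out = 6.371 kJ/mol
Linear interpolation between T = 310.3 (H_out = 3.224) and T = 312.6 (H_out = 6.371) on hF = 5.698 gives T ≈ 312.1 K, at which ψ = 0.17.

T = 312.1 K, V/F = 0.17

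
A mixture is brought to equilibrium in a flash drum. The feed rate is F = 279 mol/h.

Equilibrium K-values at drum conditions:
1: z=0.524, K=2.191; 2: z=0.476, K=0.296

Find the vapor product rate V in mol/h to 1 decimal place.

Rachford–Rice: g(ψ) = Σ zᵢ(Kᵢ−1)/(1+ψ(Kᵢ−1)) = 0.
Check two-phase: ΣzᵢKᵢ = 1.289 > 1 and Σzᵢ/Kᵢ = 1.847 > 1, so g(0) = 0.289 > 0 and g(1) = -0.847 < 0.
Iterate (Newton) starting at ψ = 0.33:
  ψ = 0.330: g = 0.0115, g' = -0.783 → ψ = 0.345
Converged at ψ = 0.345.
Then V = ψ·F = 0.3447·279 = 96.2 mol/h and L = F − V = 182.8 mol/h.

V = 96.2 mol/h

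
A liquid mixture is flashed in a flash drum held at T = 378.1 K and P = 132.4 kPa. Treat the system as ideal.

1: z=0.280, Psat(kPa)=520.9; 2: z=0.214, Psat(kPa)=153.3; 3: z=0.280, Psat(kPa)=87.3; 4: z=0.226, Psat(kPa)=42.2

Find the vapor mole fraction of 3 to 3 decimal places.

Raoult's law: Kᵢ = Pᵢˢᵃᵗ/P = Pᵢˢᵃᵗ/132.4.
  K_1 = 520.9/132.4 = 3.93429, K_2 = 153.3/132.4 = 1.15785, K_3 = 87.3/132.4 = 0.65937, K_4 = 42.2/132.4 = 0.31873
Material balance + equilibrium reduce to Σ zᵢ(Kᵢ−1)/(1+β(Kᵢ−1)) = 0.
g(0) = ΣzᵢKᵢ − 1 = 0.606 and g(1) = 1 − Σzᵢ/Kᵢ = -0.390, so a root lies in (0, 1).
Newton–Raphson from β = 0.65:
  β = 0.650: g = -0.0856, g' = -0.681 → β = 0.524
  β = 0.524: g = -0.0008, g' = -0.681 → β = 0.523
Converged at β = 0.523.
Compositions from xᵢ = zᵢ/(1+β(Kᵢ−1)), yᵢ = Kᵢxᵢ:
  1: x = 0.110, y = 0.435
  2: x = 0.198, y = 0.229
  3: x = 0.341, y = 0.225
  4: x = 0.351, y = 0.112

y_3 = 0.225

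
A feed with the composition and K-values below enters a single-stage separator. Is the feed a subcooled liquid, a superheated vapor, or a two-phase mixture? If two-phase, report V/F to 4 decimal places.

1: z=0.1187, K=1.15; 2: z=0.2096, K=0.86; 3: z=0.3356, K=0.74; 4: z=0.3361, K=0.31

subcooled liquid

ΣzᵢKᵢ = 0.6693; Σzᵢ/Kᵢ = 1.8846.
Since ΣzᵢKᵢ < 1 the mixture is below its bubble point — single liquid phase.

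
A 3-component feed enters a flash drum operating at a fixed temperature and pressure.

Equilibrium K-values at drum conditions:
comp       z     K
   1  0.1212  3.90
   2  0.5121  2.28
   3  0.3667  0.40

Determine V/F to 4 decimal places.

Rachford–Rice: g(V/F) = Σ zᵢ(Kᵢ−1)/(1+V/F(Kᵢ−1)) = 0.
g(0) = ΣzᵢKᵢ − 1 = 0.7869 and g(1) = 1 − Σzᵢ/Kᵢ = -0.1724, so a root lies in (0, 1).
Iterate (Newton) starting at V/F = 0.6:
  V/F = 0.6000: g = 0.15525, g' = -0.7265 → V/F = 0.8137
  V/F = 0.8137: g = -0.00422, g' = -0.7956 → V/F = 0.8084
Converged at V/F = 0.8084.

V/F = 0.8084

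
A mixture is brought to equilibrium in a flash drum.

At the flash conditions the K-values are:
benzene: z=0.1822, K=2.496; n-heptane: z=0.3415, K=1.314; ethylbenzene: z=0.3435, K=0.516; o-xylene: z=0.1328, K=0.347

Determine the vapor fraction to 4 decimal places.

Let ψ = V/F and solve Σ zᵢ(Kᵢ−1)/(1+ψ(Kᵢ−1)) = 0.
Check two-phase: ΣzᵢKᵢ = 1.1268 > 1 and Σzᵢ/Kᵢ = 1.3813 > 1, so g(0) = 0.1268 > 0 and g(1) = -0.3813 < 0.
Iterate (Newton) starting at ψ = 0.5:
  ψ = 0.5000: g = -0.09948, g' = -0.4235 → ψ = 0.2651
  ψ = 0.2651: g = -0.00144, g' = -0.4265 → ψ = 0.2617
Converged at ψ = 0.2617.

ψ = 0.2617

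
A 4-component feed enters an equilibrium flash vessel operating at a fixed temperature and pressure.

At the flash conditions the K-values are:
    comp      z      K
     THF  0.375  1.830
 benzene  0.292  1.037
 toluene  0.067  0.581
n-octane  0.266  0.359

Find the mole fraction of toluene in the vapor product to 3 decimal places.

y_toluene = 0.046

Iterate (Newton) starting at β = 0.5:
  β = 0.500: g = -0.0559, g' = -0.385 → β = 0.355
  β = 0.355: g = -0.0026, g' = -0.354 → β = 0.348
Converged at β = 0.348.
Compositions from xᵢ = zᵢ/(1+β(Kᵢ−1)), yᵢ = Kᵢxᵢ:
  THF: x = 0.291, y = 0.533
  benzene: x = 0.288, y = 0.299
  toluene: x = 0.078, y = 0.046
  n-octane: x = 0.342, y = 0.123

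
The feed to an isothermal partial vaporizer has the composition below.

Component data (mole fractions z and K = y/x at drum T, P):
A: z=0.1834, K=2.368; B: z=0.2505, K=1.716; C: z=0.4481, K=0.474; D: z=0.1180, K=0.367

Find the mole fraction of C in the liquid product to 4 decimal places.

Let ψ = V/F and solve Σ zᵢ(Kᵢ−1)/(1+ψ(Kᵢ−1)) = 0.
Feasibility: ΣzᵢKᵢ = 1.1199, Σzᵢ/Kᵢ = 1.4903 — both > 1, two phases present.
Newton iteration, ψ⁰ = 0.5:
  ψ = 0.5000: g = -0.14803, g' = -0.5201 → ψ = 0.2154
  ψ = 0.2154: g = -0.00312, g' = -0.5222 → ψ = 0.2094
Converged at ψ = 0.2094.
Compositions from xᵢ = zᵢ/(1+ψ(Kᵢ−1)), yᵢ = Kᵢxᵢ:
  A: x = 0.1426, y = 0.3376
  B: x = 0.2178, y = 0.3738
  C: x = 0.5036, y = 0.2387
  D: x = 0.1360, y = 0.0499

x_C = 0.5036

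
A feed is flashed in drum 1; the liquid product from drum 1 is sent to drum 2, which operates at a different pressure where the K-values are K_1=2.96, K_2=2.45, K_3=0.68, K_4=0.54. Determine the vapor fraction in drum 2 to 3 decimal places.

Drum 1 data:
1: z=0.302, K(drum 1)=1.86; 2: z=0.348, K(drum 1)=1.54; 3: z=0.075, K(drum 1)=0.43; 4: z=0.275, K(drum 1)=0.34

V/F (drum 2) = 0.805

Drum 1:
Material balance + equilibrium reduce to Σ zᵢ(Kᵢ−1)/(1+ψ₁(Kᵢ−1)) = 0.
Feasibility: ΣzᵢKᵢ = 1.223, Σzᵢ/Kᵢ = 1.372 — both > 1, two phases present.
Iterate (Newton) starting at ψ₁ = 0.5:
  ψ₁ = 0.500: g = -0.0011, g' = -0.487 → ψ₁ = 0.498
Converged at ψ₁ = 0.498.
Drum-1 compositions:
  1: x = 0.211, y = 0.393
  2: x = 0.274, y = 0.422
  3: x = 0.105, y = 0.045
  4: x = 0.410, y = 0.139
Drum-2 feed = drum-1 liquid: z₂ = (0.2115, 0.2743, 0.1047, 0.4095).
Drum 2:
Material balance + equilibrium reduce to Σ zᵢ(Kᵢ−1)/(1+ψ₂(Kᵢ−1)) = 0.
Check two-phase: ΣzᵢKᵢ = 1.590 > 1 and Σzᵢ/Kᵢ = 1.096 > 1, so g(0) = 0.590 > 0 and g(1) = -0.096 < 0.
Newton–Raphson from ψ₂ = 0.5:
  ψ₂ = 0.500: g = 0.1553, g' = -0.562 → ψ₂ = 0.776
  ψ₂ = 0.776: g = 0.0139, g' = -0.484 → ψ₂ = 0.805
Converged at ψ₂ = 0.805.
  1: x = 0.082, y = 0.243
  2: x = 0.127, y = 0.310
  3: x = 0.141, y = 0.096
  4: x = 0.650, y = 0.351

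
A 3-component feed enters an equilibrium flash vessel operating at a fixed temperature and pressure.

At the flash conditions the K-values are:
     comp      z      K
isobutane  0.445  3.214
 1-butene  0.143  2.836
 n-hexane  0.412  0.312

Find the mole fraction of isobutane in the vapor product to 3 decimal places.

y_isobutane = 0.581

Rachford–Rice: g(β) = Σ zᵢ(Kᵢ−1)/(1+β(Kᵢ−1)) = 0.
g(0) = ΣzᵢKᵢ − 1 = 0.964 and g(1) = 1 − Σzᵢ/Kᵢ = -0.509, so a root lies in (0, 1).
Newton–Raphson from β = 0.35:
  β = 0.350: g = 0.3416, g' = -1.209 → β = 0.632
  β = 0.632: g = 0.0302, g' = -1.093 → β = 0.660
Converged at β = 0.660.
Compositions from xᵢ = zᵢ/(1+β(Kᵢ−1)), yᵢ = Kᵢxᵢ:
  isobutane: x = 0.181, y = 0.581
  1-butene: x = 0.065, y = 0.183
  n-hexane: x = 0.754, y = 0.235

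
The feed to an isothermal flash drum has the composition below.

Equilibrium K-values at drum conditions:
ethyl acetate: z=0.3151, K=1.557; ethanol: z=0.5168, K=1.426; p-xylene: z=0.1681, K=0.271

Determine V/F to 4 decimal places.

V/F = 0.7860

Material balance + equilibrium reduce to Σ zᵢ(Kᵢ−1)/(1+V/F(Kᵢ−1)) = 0.
g(0) = ΣzᵢKᵢ − 1 = 0.2731 and g(1) = 1 − Σzᵢ/Kᵢ = -0.1851, so a root lies in (0, 1).
Newton iteration, V/F⁰ = 0.35:
  V/F = 0.3500: g = 0.17394, g' = -0.3005 → V/F = 0.9288
  V/F = 0.9288: g = -0.10612, g' = -0.9475 → V/F = 0.8168
  V/F = 0.8168: g = -0.01898, g' = -0.6437 → V/F = 0.7873
  V/F = 0.7873: g = -0.00078, g' = -0.5920 → V/F = 0.7860
Converged at V/F = 0.7860.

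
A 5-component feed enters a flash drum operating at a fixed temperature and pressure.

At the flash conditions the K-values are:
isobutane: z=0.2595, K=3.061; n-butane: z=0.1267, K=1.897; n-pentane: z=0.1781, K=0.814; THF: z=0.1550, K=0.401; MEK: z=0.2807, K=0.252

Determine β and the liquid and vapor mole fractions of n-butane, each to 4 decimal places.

β = 0.3013, x_n-butane = 0.0997, y_n-butane = 0.1892

Rachford–Rice: g(β) = Σ zᵢ(Kᵢ−1)/(1+β(Kᵢ−1)) = 0.
Check two-phase: ΣzᵢKᵢ = 1.3125 > 1 and Σzᵢ/Kᵢ = 1.8708 > 1, so g(0) = 0.3125 > 0 and g(1) = -0.8708 < 0.
Newton iteration, β⁰ = 0.5:
  β = 0.5000: g = -0.16261, g' = -0.8375 → β = 0.3058
  β = 0.3058: g = -0.00381, g' = -0.8318 → β = 0.3013
Converged at β = 0.3013.
Compositions from xᵢ = zᵢ/(1+β(Kᵢ−1)), yᵢ = Kᵢxᵢ:
  isobutane: x = 0.1601, y = 0.4900
  n-butane: x = 0.0997, y = 0.1892
  n-pentane: x = 0.1887, y = 0.1536
  THF: x = 0.1891, y = 0.0758
  MEK: x = 0.3624, y = 0.0913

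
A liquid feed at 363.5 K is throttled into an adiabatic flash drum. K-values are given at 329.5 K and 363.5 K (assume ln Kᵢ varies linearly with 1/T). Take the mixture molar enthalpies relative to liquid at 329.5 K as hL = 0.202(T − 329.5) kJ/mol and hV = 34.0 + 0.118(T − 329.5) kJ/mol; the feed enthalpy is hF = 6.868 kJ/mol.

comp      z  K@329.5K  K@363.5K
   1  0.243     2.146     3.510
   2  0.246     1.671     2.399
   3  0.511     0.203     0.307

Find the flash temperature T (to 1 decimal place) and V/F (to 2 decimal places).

T = 336.7 K, V/F = 0.16

Adiabatic flash: solve Rachford–Rice at each trial T, then check hF = ψ·hV(T) + (1−ψ)·hL(T).
  T = 329.5 K: K = (2.146, 1.671, 0.203), RR gives ψ = 0.049, H_out = 1.651 kJ/mol
  T = 363.5 K: K = (3.510, 2.399, 0.307), RR gives ψ = 0.434, H_out = 20.373 kJ/mol
  T = 346.5 K: K = (2.778, 2.020, 0.252), RR gives ψ = 0.280, H_out = 12.564 kJ/mol
  T = 338.0 K: K = (2.450, 1.842, 0.227), RR gives ψ = 0.180, H_out = 7.717 kJ/mol
  T = 333.8 K: K = (2.296, 1.756, 0.215), RR gives ψ = 0.120, H_out = 4.917 kJ/mol
  T = 335.9 K: K = (2.372, 1.799, 0.221), RR gives ψ = 0.151, H_out = 6.359 kJ/mol
Linear interpolation between T = 335.9 (H_out = 6.359) and T = 338.0 (H_out = 7.717) on hF = 6.868 gives T ≈ 336.7 K, at which ψ = 0.16.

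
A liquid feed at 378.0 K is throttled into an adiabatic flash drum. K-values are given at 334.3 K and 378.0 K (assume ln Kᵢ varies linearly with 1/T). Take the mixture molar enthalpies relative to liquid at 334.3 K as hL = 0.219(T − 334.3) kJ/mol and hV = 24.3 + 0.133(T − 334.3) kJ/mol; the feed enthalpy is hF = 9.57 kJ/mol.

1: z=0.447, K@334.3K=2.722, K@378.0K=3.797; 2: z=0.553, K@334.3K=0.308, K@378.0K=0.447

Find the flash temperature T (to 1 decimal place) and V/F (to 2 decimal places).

Adiabatic flash: solve Rachford–Rice at each trial T, then check hF = ψ·hV(T) + (1−ψ)·hL(T).
  T = 334.3 K: K = (2.722, 0.308), RR gives ψ = 0.325, H_out = 7.893 kJ/mol
  T = 378.0 K: K = (3.797, 0.447), RR gives ψ = 0.611, H_out = 22.113 kJ/mol
  T = 356.1 K: K = (3.247, 0.375), RR gives ψ = 0.469, H_out = 15.297 kJ/mol
  T = 345.2 K: K = (2.981, 0.341), RR gives ψ = 0.399, H_out = 11.712 kJ/mol
  T = 339.8 K: K = (2.852, 0.324), RR gives ψ = 0.363, H_out = 9.856 kJ/mol
  T = 337.1 K: K = (2.788, 0.316), RR gives ψ = 0.345, H_out = 8.903 kJ/mol
  T = 338.5 K: K = (2.821, 0.321), RR gives ψ = 0.354, H_out = 9.399 kJ/mol
Linear interpolation between T = 338.5 (H_out = 9.399) and T = 339.8 (H_out = 9.856) on hF = 9.57 gives T ≈ 339.0 K, at which ψ = 0.36.

T = 339.0 K, V/F = 0.36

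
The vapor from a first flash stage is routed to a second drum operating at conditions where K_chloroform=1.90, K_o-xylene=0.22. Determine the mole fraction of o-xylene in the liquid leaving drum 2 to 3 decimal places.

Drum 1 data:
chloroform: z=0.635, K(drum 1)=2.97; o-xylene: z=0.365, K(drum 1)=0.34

Drum 1:
Let ψ₁ = V/F and solve Σ zᵢ(Kᵢ−1)/(1+ψ₁(Kᵢ−1)) = 0.
Check two-phase: ΣzᵢKᵢ = 2.010 > 1 and Σzᵢ/Kᵢ = 1.287 > 1, so g(0) = 1.010 > 0 and g(1) = -0.287 < 0.
Binary case is linear: z₁(K₁−1)(1+ψ₁(K₂−1)) + z₂(K₂−1)(1+ψ₁(K₁−1)) = 0
⇒ ψ₁ = [z₁(K₁−1)+z₂(K₂−1)] / [−(K₁−1)(K₂−1)] = 1.0101/1.3002 = 0.777
Drum-1 compositions:
  chloroform: x = 0.251, y = 0.745
  o-xylene: x = 0.749, y = 0.255
Drum-2 feed = drum-1 vapor: z₂ = (0.7453, 0.2547).
Drum 2:
Material balance + equilibrium reduce to Σ zᵢ(Kᵢ−1)/(1+ψ₂(Kᵢ−1)) = 0.
g(0) = ΣzᵢKᵢ − 1 = 0.472 and g(1) = 1 − Σzᵢ/Kᵢ = -0.550, so a root lies in (0, 1).
Binary case is linear: z₁(K₁−1)(1+ψ₂(K₂−1)) + z₂(K₂−1)(1+ψ₂(K₁−1)) = 0
⇒ ψ₂ = [z₁(K₁−1)+z₂(K₂−1)] / [−(K₁−1)(K₂−1)] = 0.4721/0.7020 = 0.673
  chloroform: x = 0.464, y = 0.882
  o-xylene: x = 0.536, y = 0.118

x_o-xylene (drum 2) = 0.536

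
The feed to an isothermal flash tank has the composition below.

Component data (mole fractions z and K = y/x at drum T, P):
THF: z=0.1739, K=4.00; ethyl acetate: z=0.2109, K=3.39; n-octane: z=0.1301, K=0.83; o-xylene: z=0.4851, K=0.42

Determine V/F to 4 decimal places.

Material balance + equilibrium reduce to Σ zᵢ(Kᵢ−1)/(1+V/F(Kᵢ−1)) = 0.
Check two-phase: ΣzᵢKᵢ = 1.7223 > 1 and Σzᵢ/Kᵢ = 1.4174 > 1, so g(0) = 0.7223 > 0 and g(1) = -0.4174 < 0.
Newton iteration, V/F⁰ = 0.44:
  V/F = 0.4400: g = 0.06889, g' = -0.8756 → V/F = 0.5187
  V/F = 0.5187: g = 0.00249, g' = -0.8181 → V/F = 0.5217
Converged at V/F = 0.5217.

V/F = 0.5217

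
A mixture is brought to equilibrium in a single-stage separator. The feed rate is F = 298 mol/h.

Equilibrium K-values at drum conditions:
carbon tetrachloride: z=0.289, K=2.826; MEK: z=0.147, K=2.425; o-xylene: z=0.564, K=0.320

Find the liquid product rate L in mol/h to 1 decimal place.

L = 206.8 mol/h

Let ψ = V/F and solve Σ zᵢ(Kᵢ−1)/(1+ψ(Kᵢ−1)) = 0.
g(0) = ΣzᵢKᵢ − 1 = 0.354 and g(1) = 1 − Σzᵢ/Kᵢ = -0.925, so a root lies in (0, 1).
Iterate (Newton) starting at ψ = 0.5:
  ψ = 0.500: g = -0.1829, g' = -0.964 → ψ = 0.310
  ψ = 0.310: g = -0.0039, g' = -0.955 → ψ = 0.306
Converged at ψ = 0.306.
Then V = ψ·F = 0.3061·298 = 91.2 mol/h and L = F − V = 206.8 mol/h.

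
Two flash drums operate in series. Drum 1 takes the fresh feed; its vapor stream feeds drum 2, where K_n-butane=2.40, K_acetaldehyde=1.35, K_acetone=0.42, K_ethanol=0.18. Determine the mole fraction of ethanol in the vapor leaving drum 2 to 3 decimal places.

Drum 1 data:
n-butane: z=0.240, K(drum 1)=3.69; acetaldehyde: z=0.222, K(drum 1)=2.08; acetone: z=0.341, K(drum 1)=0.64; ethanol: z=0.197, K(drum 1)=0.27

Drum 1:
Rachford–Rice: g(ψ₁) = Σ zᵢ(Kᵢ−1)/(1+ψ₁(Kᵢ−1)) = 0.
Feasibility: ΣzᵢKᵢ = 1.619, Σzᵢ/Kᵢ = 1.434 — both > 1, two phases present.
Iterate (Newton) starting at ψ₁ = 0.5:
  ψ₁ = 0.500: g = 0.0548, g' = -0.751 → ψ₁ = 0.573
Converged at ψ₁ = 0.573.
Drum-1 compositions:
  n-butane: x = 0.094, y = 0.348
  acetaldehyde: x = 0.137, y = 0.285
  acetone: x = 0.430, y = 0.275
  ethanol: x = 0.339, y = 0.091
Drum-2 feed = drum-1 vapor: z₂ = (0.3483, 0.2852, 0.2750, 0.0915).
Drum 2:
Let ψ₂ = V/F and solve Σ zᵢ(Kᵢ−1)/(1+ψ₂(Kᵢ−1)) = 0.
Feasibility: ΣzᵢKᵢ = 1.353, Σzᵢ/Kᵢ = 1.519 — both > 1, two phases present.
Iterate (Newton) starting at ψ₂ = 0.5:
  ψ₂ = 0.500: g = 0.0200, g' = -0.622 → ψ₂ = 0.532
Converged at ψ₂ = 0.532.
  n-butane: x = 0.200, y = 0.479
  acetaldehyde: x = 0.240, y = 0.325
  acetone: x = 0.398, y = 0.167
  ethanol: x = 0.162, y = 0.029

y_ethanol (drum 2) = 0.029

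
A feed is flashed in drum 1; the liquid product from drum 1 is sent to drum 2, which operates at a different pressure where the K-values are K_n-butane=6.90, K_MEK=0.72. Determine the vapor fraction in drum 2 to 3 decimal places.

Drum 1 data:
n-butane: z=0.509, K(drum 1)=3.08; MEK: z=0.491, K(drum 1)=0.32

Drum 1:
Rachford–Rice: g(ψ₁) = Σ zᵢ(Kᵢ−1)/(1+ψ₁(Kᵢ−1)) = 0.
g(0) = ΣzᵢKᵢ − 1 = 0.725 and g(1) = 1 − Σzᵢ/Kᵢ = -0.700, so a root lies in (0, 1).
Binary case is linear: z₁(K₁−1)(1+ψ₁(K₂−1)) + z₂(K₂−1)(1+ψ₁(K₁−1)) = 0
⇒ ψ₁ = [z₁(K₁−1)+z₂(K₂−1)] / [−(K₁−1)(K₂−1)] = 0.7248/1.4144 = 0.512
Drum-1 compositions:
  n-butane: x = 0.246, y = 0.759
  MEK: x = 0.754, y = 0.241
Drum-2 feed = drum-1 liquid: z₂ = (0.2464, 0.7536).
Drum 2:
Iterate (Newton) starting at ψ₂ = 0.5:
  ψ₂ = 0.500: g = 0.1226, g' = -0.630 → ψ₂ = 0.695
  ψ₂ = 0.695: g = 0.0231, g' = -0.421 → ψ₂ = 0.750
  ψ₂ = 0.750: g = 0.0010, g' = -0.386 → ψ₂ = 0.752
Converged at ψ₂ = 0.752.
  n-butane: x = 0.045, y = 0.313
  MEK: x = 0.955, y = 0.687

V/F (drum 2) = 0.752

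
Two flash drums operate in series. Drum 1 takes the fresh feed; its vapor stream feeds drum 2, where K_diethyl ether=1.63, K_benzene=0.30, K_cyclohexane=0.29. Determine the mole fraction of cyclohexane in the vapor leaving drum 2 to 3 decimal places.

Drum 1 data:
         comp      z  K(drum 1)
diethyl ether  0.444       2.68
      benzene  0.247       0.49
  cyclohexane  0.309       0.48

y_cyclohexane (drum 2) = 0.076

Drum 1:
Material balance + equilibrium reduce to Σ zᵢ(Kᵢ−1)/(1+ψ₁(Kᵢ−1)) = 0.
Check two-phase: ΣzᵢKᵢ = 1.459 > 1 and Σzᵢ/Kᵢ = 1.314 > 1, so g(0) = 0.459 > 0 and g(1) = -0.314 < 0.
Newton–Raphson from ψ₁ = 0.66:
  ψ₁ = 0.660: g = -0.0808, g' = -0.621 → ψ₁ = 0.530
Converged at ψ₁ = 0.530.
Drum-1 compositions:
  diethyl ether: x = 0.235, y = 0.629
  benzene: x = 0.339, y = 0.166
  cyclohexane: x = 0.427, y = 0.205
Drum-2 feed = drum-1 vapor: z₂ = (0.6293, 0.1659, 0.2048).
Drum 2:
Rachford–Rice: g(ψ₂) = Σ zᵢ(Kᵢ−1)/(1+ψ₂(Kᵢ−1)) = 0.
Feasibility: ΣzᵢKᵢ = 1.135, Σzᵢ/Kᵢ = 1.645 — both > 1, two phases present.
Newton iteration, ψ₂⁰ = 0.61:
  ψ₂ = 0.610: g = -0.1727, g' = -0.699 → ψ₂ = 0.363
  ψ₂ = 0.363: g = -0.0289, g' = -0.499 → ψ₂ = 0.305
  ψ₂ = 0.305: g = -0.0007, g' = -0.475 → ψ₂ = 0.304
Converged at ψ₂ = 0.304.
  diethyl ether: x = 0.528, y = 0.861
  benzene: x = 0.211, y = 0.063
  cyclohexane: x = 0.261, y = 0.076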